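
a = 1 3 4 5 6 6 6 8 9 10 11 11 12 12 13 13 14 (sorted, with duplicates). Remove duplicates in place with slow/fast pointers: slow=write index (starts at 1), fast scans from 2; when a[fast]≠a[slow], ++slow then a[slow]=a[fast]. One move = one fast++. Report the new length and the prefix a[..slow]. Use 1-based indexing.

(s=1,f=2) a[fast]=3≠a[slow]=1 write a[2]=3 → slow++,fast++
(s=2,f=3) a[fast]=4≠a[slow]=3 write a[3]=4 → slow++,fast++
(s=3,f=4) a[fast]=5≠a[slow]=4 write a[4]=5 → slow++,fast++
(s=4,f=5) a[fast]=6≠a[slow]=5 write a[5]=6 → slow++,fast++
(s=5,f=6) a[fast]=6=a[slow] dup → fast++
(s=5,f=7) a[fast]=6=a[slow] dup → fast++
(s=5,f=8) a[fast]=8≠a[slow]=6 write a[6]=8 → slow++,fast++
(s=6,f=9) a[fast]=9≠a[slow]=8 write a[7]=9 → slow++,fast++
(s=7,f=10) a[fast]=10≠a[slow]=9 write a[8]=10 → slow++,fast++
(s=8,f=11) a[fast]=11≠a[slow]=10 write a[9]=11 → slow++,fast++
(s=9,f=12) a[fast]=11=a[slow] dup → fast++
(s=9,f=13) a[fast]=12≠a[slow]=11 write a[10]=12 → slow++,fast++
(s=10,f=14) a[fast]=12=a[slow] dup → fast++
(s=10,f=15) a[fast]=13≠a[slow]=12 write a[11]=13 → slow++,fast++
(s=11,f=16) a[fast]=13=a[slow] dup → fast++
(s=11,f=17) a[fast]=14≠a[slow]=13 write a[12]=14 → slow++,fast++

length 12; prefix = [1, 3, 4, 5, 6, 8, 9, 10, 11, 12, 13, 14]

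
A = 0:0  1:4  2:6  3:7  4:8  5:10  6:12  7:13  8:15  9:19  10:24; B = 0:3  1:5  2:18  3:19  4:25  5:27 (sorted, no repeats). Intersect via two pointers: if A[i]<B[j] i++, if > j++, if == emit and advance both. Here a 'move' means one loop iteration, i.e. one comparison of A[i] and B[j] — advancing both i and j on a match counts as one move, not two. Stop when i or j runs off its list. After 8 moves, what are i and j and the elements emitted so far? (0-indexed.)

i=6, j=2, emitted=[]

i=0 j=0: 0<3, i++
i=1 j=0: 4>3, j++
i=1 j=1: 4<5, i++
i=2 j=1: 6>5, j++
i=2 j=2: 6<18, i++
i=3 j=2: 7<18, i++
i=4 j=2: 8<18, i++
i=5 j=2: 10<18, i++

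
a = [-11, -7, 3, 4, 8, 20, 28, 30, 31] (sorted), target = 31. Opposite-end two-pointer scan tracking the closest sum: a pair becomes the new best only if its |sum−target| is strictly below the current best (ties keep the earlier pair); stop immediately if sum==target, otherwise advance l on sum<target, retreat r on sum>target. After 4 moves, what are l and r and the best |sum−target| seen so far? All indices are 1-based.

l=3, r=7, best |Δ|=2

l=1 r=9: -11+31=20 d=11 *, l++
l=2 r=9: -7+31=24 d=7 *, l++
l=3 r=9: 3+31=34 d=3 *, r--
l=3 r=8: 3+30=33 d=2 *, r--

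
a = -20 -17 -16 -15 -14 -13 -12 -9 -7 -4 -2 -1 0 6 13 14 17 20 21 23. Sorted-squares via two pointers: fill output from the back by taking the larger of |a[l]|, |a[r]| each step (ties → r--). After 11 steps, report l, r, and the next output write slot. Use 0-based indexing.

[0,19] |-20|<=|23| out[19]=529 → r--
[0,18] |-20|<=|21| out[18]=441 → r--
[0,17] |-20|<=|20| out[17]=400 → r--
[0,16] |-20|>|17| out[16]=400 → l++
[1,16] |-17|<=|17| out[15]=289 → r--
[1,15] |-17|>|14| out[14]=289 → l++
[2,15] |-16|>|14| out[13]=256 → l++
[3,15] |-15|>|14| out[12]=225 → l++
[4,15] |-14|<=|14| out[11]=196 → r--
[4,14] |-14|>|13| out[10]=196 → l++
[5,14] |-13|<=|13| out[9]=169 → r--

l=5, r=13, next write slot=8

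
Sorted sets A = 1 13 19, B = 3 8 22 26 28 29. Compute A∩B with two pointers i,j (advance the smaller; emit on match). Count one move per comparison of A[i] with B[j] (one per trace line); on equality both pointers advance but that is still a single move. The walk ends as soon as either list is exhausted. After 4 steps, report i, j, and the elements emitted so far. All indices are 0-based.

[i=0,j=0] 1<3 → i++
[i=1,j=0] 13>3 → j++
[i=1,j=1] 13>8 → j++
[i=1,j=2] 13<22 → i++

i=2, j=2, emitted=[]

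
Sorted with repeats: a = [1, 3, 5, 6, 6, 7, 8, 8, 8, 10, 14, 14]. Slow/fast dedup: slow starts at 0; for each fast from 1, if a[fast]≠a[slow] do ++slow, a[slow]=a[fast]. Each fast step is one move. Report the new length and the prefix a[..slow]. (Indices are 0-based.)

slow=0 fast=1: a[fast]=3≠a[slow]=1 write a[1]=3, slow++,fast++
slow=1 fast=2: a[fast]=5≠a[slow]=3 write a[2]=5, slow++,fast++
slow=2 fast=3: a[fast]=6≠a[slow]=5 write a[3]=6, slow++,fast++
slow=3 fast=4: a[fast]=6=a[slow] dup, fast++
slow=3 fast=5: a[fast]=7≠a[slow]=6 write a[4]=7, slow++,fast++
slow=4 fast=6: a[fast]=8≠a[slow]=7 write a[5]=8, slow++,fast++
slow=5 fast=7: a[fast]=8=a[slow] dup, fast++
slow=5 fast=8: a[fast]=8=a[slow] dup, fast++
slow=5 fast=9: a[fast]=10≠a[slow]=8 write a[6]=10, slow++,fast++
slow=6 fast=10: a[fast]=14≠a[slow]=10 write a[7]=14, slow++,fast++
slow=7 fast=11: a[fast]=14=a[slow] dup, fast++

length 8; prefix = [1, 3, 5, 6, 7, 8, 10, 14]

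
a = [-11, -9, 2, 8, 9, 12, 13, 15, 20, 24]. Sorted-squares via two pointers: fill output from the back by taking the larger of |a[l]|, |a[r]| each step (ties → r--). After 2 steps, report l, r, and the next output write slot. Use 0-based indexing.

l=0, r=7, next write slot=7

l=0 r=9: |-11|<=|24| out[9]=576, r--
l=0 r=8: |-11|<=|20| out[8]=400, r--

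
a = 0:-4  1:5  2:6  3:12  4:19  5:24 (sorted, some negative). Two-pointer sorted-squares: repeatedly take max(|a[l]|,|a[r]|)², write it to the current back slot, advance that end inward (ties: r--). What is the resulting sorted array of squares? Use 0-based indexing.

[16, 25, 36, 144, 361, 576]

[0,5] |-4|<=|24| out[5]=576 → r--
[0,4] |-4|<=|19| out[4]=361 → r--
[0,3] |-4|<=|12| out[3]=144 → r--
[0,2] |-4|<=|6| out[2]=36 → r--
[0,1] |-4|<=|5| out[1]=25 → r--
[0,0] |-4|<=|-4| out[0]=16 → r--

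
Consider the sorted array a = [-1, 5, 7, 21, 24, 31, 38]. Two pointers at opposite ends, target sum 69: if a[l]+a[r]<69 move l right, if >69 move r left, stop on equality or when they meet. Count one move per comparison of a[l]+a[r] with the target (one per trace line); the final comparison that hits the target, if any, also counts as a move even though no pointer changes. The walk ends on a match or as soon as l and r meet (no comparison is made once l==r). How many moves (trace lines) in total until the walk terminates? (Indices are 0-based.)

[0,6] -1+38=37 <69 → l++
[1,6] 5+38=43 <69 → l++
[2,6] 7+38=45 <69 → l++
[3,6] 21+38=59 <69 → l++
[4,6] 24+38=62 <69 → l++
[5,6] 31+38=69 → found

6 moves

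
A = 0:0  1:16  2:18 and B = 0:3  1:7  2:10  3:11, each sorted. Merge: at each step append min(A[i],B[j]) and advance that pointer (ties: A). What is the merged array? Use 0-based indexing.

[i=0,j=0] A[i]=0<=B[j]=3 take 0 → i++
[i=1,j=0] A[i]=16>B[j]=3 take 3 → j++
[i=1,j=1] A[i]=16>B[j]=7 take 7 → j++
[i=1,j=2] A[i]=16>B[j]=10 take 10 → j++
[i=1,j=3] A[i]=16>B[j]=11 take 11 → j++
[i=1,j=4] B done, take A[i]=16 → i++
[i=2,j=4] B done, take A[i]=18 → i++

[0, 3, 7, 10, 11, 16, 18]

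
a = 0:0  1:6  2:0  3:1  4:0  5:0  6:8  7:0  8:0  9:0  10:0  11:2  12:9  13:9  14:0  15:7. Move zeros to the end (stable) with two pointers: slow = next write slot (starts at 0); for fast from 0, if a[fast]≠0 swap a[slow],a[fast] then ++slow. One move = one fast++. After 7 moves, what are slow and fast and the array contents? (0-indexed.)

(s=0,f=0) a[fast]=0 → fast++
(s=0,f=1) a[fast]=6≠0 swap→a[0]=6 → slow++,fast++
(s=1,f=2) a[fast]=0 → fast++
(s=1,f=3) a[fast]=1≠0 swap→a[1]=1 → slow++,fast++
(s=2,f=4) a[fast]=0 → fast++
(s=2,f=5) a[fast]=0 → fast++
(s=2,f=6) a[fast]=8≠0 swap→a[2]=8 → slow++,fast++

slow=3, fast=7, a=[6, 1, 8, 0, 0, 0, 0, 0, 0, 0, 0, 2, 9, 9, 0, 7]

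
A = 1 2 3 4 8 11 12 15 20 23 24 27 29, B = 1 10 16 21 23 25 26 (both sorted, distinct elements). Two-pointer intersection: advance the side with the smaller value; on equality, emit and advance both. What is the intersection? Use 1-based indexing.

intersection = [1, 23]

[i=1,j=1] 1==1 emit → i++,j++
[i=2,j=2] 2<10 → i++
[i=3,j=2] 3<10 → i++
[i=4,j=2] 4<10 → i++
[i=5,j=2] 8<10 → i++
[i=6,j=2] 11>10 → j++
[i=6,j=3] 11<16 → i++
[i=7,j=3] 12<16 → i++
[i=8,j=3] 15<16 → i++
[i=9,j=3] 20>16 → j++
[i=9,j=4] 20<21 → i++
[i=10,j=4] 23>21 → j++
[i=10,j=5] 23==23 emit → i++,j++
[i=11,j=6] 24<25 → i++
[i=12,j=6] 27>25 → j++
[i=12,j=7] 27>26 → j++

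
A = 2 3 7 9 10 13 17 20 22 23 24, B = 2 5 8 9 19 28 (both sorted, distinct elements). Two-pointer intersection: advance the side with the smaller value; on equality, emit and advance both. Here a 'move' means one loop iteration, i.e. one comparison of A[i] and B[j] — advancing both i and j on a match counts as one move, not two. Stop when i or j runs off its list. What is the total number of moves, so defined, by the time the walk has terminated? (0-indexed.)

14 moves

i=0 j=0: 2==2 emit, i++,j++
i=1 j=1: 3<5, i++
i=2 j=1: 7>5, j++
i=2 j=2: 7<8, i++
i=3 j=2: 9>8, j++
i=3 j=3: 9==9 emit, i++,j++
i=4 j=4: 10<19, i++
i=5 j=4: 13<19, i++
i=6 j=4: 17<19, i++
i=7 j=4: 20>19, j++
i=7 j=5: 20<28, i++
i=8 j=5: 22<28, i++
i=9 j=5: 23<28, i++
i=10 j=5: 24<28, i++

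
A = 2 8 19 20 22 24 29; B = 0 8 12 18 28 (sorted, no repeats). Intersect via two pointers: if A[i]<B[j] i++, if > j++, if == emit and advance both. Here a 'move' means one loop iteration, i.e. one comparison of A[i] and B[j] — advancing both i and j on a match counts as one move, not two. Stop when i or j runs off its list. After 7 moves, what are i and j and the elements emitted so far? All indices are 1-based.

i=5, j=5, emitted=[8]

i=1 j=1: 2>0, j++
i=1 j=2: 2<8, i++
i=2 j=2: 8==8 emit, i++,j++
i=3 j=3: 19>12, j++
i=3 j=4: 19>18, j++
i=3 j=5: 19<28, i++
i=4 j=5: 20<28, i++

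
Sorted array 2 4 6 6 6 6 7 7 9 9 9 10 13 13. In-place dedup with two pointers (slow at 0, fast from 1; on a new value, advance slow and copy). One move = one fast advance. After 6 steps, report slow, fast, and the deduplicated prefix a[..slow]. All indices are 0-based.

slow=3, fast=7, prefix=[2, 4, 6, 7]

(s=0,f=1) a[fast]=4≠a[slow]=2 write a[1]=4 → slow++,fast++
(s=1,f=2) a[fast]=6≠a[slow]=4 write a[2]=6 → slow++,fast++
(s=2,f=3) a[fast]=6=a[slow] dup → fast++
(s=2,f=4) a[fast]=6=a[slow] dup → fast++
(s=2,f=5) a[fast]=6=a[slow] dup → fast++
(s=2,f=6) a[fast]=7≠a[slow]=6 write a[3]=7 → slow++,fast++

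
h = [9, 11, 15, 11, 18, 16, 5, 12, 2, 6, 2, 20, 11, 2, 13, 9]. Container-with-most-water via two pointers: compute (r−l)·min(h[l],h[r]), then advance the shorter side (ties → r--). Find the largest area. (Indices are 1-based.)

[1,16] min(9,9)*15=135 best=135 * → r--
[1,15] min(9,13)*14=126 best=135 → l++
[2,15] min(11,13)*13=143 best=143 * → l++
[3,15] min(15,13)*12=156 best=156 * → r--
[3,14] min(15,2)*11=22 best=156 → r--
[3,13] min(15,11)*10=110 best=156 → r--
[3,12] min(15,20)*9=135 best=156 → l++
[4,12] min(11,20)*8=88 best=156 → l++
[5,12] min(18,20)*7=126 best=156 → l++
[6,12] min(16,20)*6=96 best=156 → l++
[7,12] min(5,20)*5=25 best=156 → l++
[8,12] min(12,20)*4=48 best=156 → l++
[9,12] min(2,20)*3=6 best=156 → l++
[10,12] min(6,20)*2=12 best=156 → l++
[11,12] min(2,20)*1=2 best=156 → l++

max area = 156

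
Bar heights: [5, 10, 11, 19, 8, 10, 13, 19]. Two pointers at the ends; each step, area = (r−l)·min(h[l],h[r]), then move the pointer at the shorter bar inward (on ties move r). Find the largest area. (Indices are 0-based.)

[0,7] min(5,19)*7=35 best=35 * → l++
[1,7] min(10,19)*6=60 best=60 * → l++
[2,7] min(11,19)*5=55 best=60 → l++
[3,7] min(19,19)*4=76 best=76 * → r--
[3,6] min(19,13)*3=39 best=76 → r--
[3,5] min(19,10)*2=20 best=76 → r--
[3,4] min(19,8)*1=8 best=76 → r--

max area = 76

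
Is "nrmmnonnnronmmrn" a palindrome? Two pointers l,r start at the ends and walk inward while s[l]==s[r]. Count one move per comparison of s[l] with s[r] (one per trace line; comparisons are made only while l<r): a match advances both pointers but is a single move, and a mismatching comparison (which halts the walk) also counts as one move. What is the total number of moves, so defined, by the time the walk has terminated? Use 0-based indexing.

7 moves

l=0 r=15: 'n'=='n', l++,r--
l=1 r=14: 'r'=='r', l++,r--
l=2 r=13: 'm'=='m', l++,r--
l=3 r=12: 'm'=='m', l++,r--
l=4 r=11: 'n'=='n', l++,r--
l=5 r=10: 'o'=='o', l++,r--
l=6 r=9: 'n'!='r', stop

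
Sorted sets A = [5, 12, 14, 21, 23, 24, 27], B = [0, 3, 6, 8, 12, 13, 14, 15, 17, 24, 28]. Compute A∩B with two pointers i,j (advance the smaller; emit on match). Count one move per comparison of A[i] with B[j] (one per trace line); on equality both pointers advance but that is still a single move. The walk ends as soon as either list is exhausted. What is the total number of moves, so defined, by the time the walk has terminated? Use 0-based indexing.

[i=0,j=0] 5>0 → j++
[i=0,j=1] 5>3 → j++
[i=0,j=2] 5<6 → i++
[i=1,j=2] 12>6 → j++
[i=1,j=3] 12>8 → j++
[i=1,j=4] 12==12 emit → i++,j++
[i=2,j=5] 14>13 → j++
[i=2,j=6] 14==14 emit → i++,j++
[i=3,j=7] 21>15 → j++
[i=3,j=8] 21>17 → j++
[i=3,j=9] 21<24 → i++
[i=4,j=9] 23<24 → i++
[i=5,j=9] 24==24 emit → i++,j++
[i=6,j=10] 27<28 → i++

14 moves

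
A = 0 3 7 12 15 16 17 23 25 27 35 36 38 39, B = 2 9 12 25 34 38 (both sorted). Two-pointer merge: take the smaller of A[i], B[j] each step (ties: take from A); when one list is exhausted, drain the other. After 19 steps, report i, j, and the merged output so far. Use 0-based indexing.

i=13, j=6, merged so far=[0, 2, 3, 7, 9, 12, 12, 15, 16, 17, 23, 25, 25, 27, 34, 35, 36, 38, 38]

i=0 j=0: A[i]=0<=B[j]=2 take 0, i++
i=1 j=0: A[i]=3>B[j]=2 take 2, j++
i=1 j=1: A[i]=3<=B[j]=9 take 3, i++
i=2 j=1: A[i]=7<=B[j]=9 take 7, i++
i=3 j=1: A[i]=12>B[j]=9 take 9, j++
i=3 j=2: A[i]=12<=B[j]=12 take 12, i++
i=4 j=2: A[i]=15>B[j]=12 take 12, j++
i=4 j=3: A[i]=15<=B[j]=25 take 15, i++
i=5 j=3: A[i]=16<=B[j]=25 take 16, i++
i=6 j=3: A[i]=17<=B[j]=25 take 17, i++
i=7 j=3: A[i]=23<=B[j]=25 take 23, i++
i=8 j=3: A[i]=25<=B[j]=25 take 25, i++
i=9 j=3: A[i]=27>B[j]=25 take 25, j++
i=9 j=4: A[i]=27<=B[j]=34 take 27, i++
i=10 j=4: A[i]=35>B[j]=34 take 34, j++
i=10 j=5: A[i]=35<=B[j]=38 take 35, i++
i=11 j=5: A[i]=36<=B[j]=38 take 36, i++
i=12 j=5: A[i]=38<=B[j]=38 take 38, i++
i=13 j=5: A[i]=39>B[j]=38 take 38, j++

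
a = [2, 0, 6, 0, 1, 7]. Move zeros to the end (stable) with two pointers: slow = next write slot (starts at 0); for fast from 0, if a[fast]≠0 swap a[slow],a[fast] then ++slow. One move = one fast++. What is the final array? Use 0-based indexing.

slow=0 fast=0: a[fast]=2≠0 swap→a[0]=2, slow++,fast++
slow=1 fast=1: a[fast]=0, fast++
slow=1 fast=2: a[fast]=6≠0 swap→a[1]=6, slow++,fast++
slow=2 fast=3: a[fast]=0, fast++
slow=2 fast=4: a[fast]=1≠0 swap→a[2]=1, slow++,fast++
slow=3 fast=5: a[fast]=7≠0 swap→a[3]=7, slow++,fast++

[2, 6, 1, 7, 0, 0]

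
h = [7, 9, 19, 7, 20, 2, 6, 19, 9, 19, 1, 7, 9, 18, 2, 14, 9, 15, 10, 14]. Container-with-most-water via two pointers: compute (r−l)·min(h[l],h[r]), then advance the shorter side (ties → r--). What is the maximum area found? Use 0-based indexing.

max area = 238

l=0 r=19: min(7,14)*19=133 best=133 *, l++
l=1 r=19: min(9,14)*18=162 best=162 *, l++
l=2 r=19: min(19,14)*17=238 best=238 *, r--
l=2 r=18: min(19,10)*16=160 best=238, r--
l=2 r=17: min(19,15)*15=225 best=238, r--
l=2 r=16: min(19,9)*14=126 best=238, r--
l=2 r=15: min(19,14)*13=182 best=238, r--
l=2 r=14: min(19,2)*12=24 best=238, r--
l=2 r=13: min(19,18)*11=198 best=238, r--
l=2 r=12: min(19,9)*10=90 best=238, r--
l=2 r=11: min(19,7)*9=63 best=238, r--
l=2 r=10: min(19,1)*8=8 best=238, r--
l=2 r=9: min(19,19)*7=133 best=238, r--
l=2 r=8: min(19,9)*6=54 best=238, r--
l=2 r=7: min(19,19)*5=95 best=238, r--
l=2 r=6: min(19,6)*4=24 best=238, r--
l=2 r=5: min(19,2)*3=6 best=238, r--
l=2 r=4: min(19,20)*2=38 best=238, l++
l=3 r=4: min(7,20)*1=7 best=238, l++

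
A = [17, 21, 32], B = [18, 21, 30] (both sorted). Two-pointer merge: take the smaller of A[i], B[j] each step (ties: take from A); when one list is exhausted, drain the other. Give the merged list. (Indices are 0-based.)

[i=0,j=0] A[i]=17<=B[j]=18 take 17 → i++
[i=1,j=0] A[i]=21>B[j]=18 take 18 → j++
[i=1,j=1] A[i]=21<=B[j]=21 take 21 → i++
[i=2,j=1] A[i]=32>B[j]=21 take 21 → j++
[i=2,j=2] A[i]=32>B[j]=30 take 30 → j++
[i=2,j=3] B done, take A[i]=32 → i++

[17, 18, 21, 21, 30, 32]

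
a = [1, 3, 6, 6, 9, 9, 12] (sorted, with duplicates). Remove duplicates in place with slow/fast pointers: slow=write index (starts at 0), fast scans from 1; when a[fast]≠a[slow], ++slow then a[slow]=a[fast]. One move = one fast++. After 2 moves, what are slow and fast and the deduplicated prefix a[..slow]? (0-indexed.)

slow=2, fast=3, prefix=[1, 3, 6]

slow=0 fast=1: a[fast]=3≠a[slow]=1 write a[1]=3, slow++,fast++
slow=1 fast=2: a[fast]=6≠a[slow]=3 write a[2]=6, slow++,fast++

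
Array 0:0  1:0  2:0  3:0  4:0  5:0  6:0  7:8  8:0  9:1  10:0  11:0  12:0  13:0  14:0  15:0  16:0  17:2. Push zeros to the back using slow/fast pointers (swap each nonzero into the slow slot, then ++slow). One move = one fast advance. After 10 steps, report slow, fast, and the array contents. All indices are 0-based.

slow=2, fast=10, a=[8, 1, 0, 0, 0, 0, 0, 0, 0, 0, 0, 0, 0, 0, 0, 0, 0, 2]

(s=0,f=0) a[fast]=0 → fast++
(s=0,f=1) a[fast]=0 → fast++
(s=0,f=2) a[fast]=0 → fast++
(s=0,f=3) a[fast]=0 → fast++
(s=0,f=4) a[fast]=0 → fast++
(s=0,f=5) a[fast]=0 → fast++
(s=0,f=6) a[fast]=0 → fast++
(s=0,f=7) a[fast]=8≠0 swap→a[0]=8 → slow++,fast++
(s=1,f=8) a[fast]=0 → fast++
(s=1,f=9) a[fast]=1≠0 swap→a[1]=1 → slow++,fast++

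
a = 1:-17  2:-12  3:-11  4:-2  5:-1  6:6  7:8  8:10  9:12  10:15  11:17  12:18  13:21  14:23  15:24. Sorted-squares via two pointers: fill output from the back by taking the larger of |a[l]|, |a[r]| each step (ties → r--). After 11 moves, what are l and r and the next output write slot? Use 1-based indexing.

l=4, r=7, next write slot=4

[1,15] |-17|<=|24| out[15]=576 → r--
[1,14] |-17|<=|23| out[14]=529 → r--
[1,13] |-17|<=|21| out[13]=441 → r--
[1,12] |-17|<=|18| out[12]=324 → r--
[1,11] |-17|<=|17| out[11]=289 → r--
[1,10] |-17|>|15| out[10]=289 → l++
[2,10] |-12|<=|15| out[9]=225 → r--
[2,9] |-12|<=|12| out[8]=144 → r--
[2,8] |-12|>|10| out[7]=144 → l++
[3,8] |-11|>|10| out[6]=121 → l++
[4,8] |-2|<=|10| out[5]=100 → r--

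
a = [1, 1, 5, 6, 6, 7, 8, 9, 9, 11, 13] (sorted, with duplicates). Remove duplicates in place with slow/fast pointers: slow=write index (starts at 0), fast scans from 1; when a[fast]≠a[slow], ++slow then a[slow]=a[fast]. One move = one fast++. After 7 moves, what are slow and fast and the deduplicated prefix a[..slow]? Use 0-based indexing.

(s=0,f=1) a[fast]=1=a[slow] dup → fast++
(s=0,f=2) a[fast]=5≠a[slow]=1 write a[1]=5 → slow++,fast++
(s=1,f=3) a[fast]=6≠a[slow]=5 write a[2]=6 → slow++,fast++
(s=2,f=4) a[fast]=6=a[slow] dup → fast++
(s=2,f=5) a[fast]=7≠a[slow]=6 write a[3]=7 → slow++,fast++
(s=3,f=6) a[fast]=8≠a[slow]=7 write a[4]=8 → slow++,fast++
(s=4,f=7) a[fast]=9≠a[slow]=8 write a[5]=9 → slow++,fast++

slow=5, fast=8, prefix=[1, 5, 6, 7, 8, 9]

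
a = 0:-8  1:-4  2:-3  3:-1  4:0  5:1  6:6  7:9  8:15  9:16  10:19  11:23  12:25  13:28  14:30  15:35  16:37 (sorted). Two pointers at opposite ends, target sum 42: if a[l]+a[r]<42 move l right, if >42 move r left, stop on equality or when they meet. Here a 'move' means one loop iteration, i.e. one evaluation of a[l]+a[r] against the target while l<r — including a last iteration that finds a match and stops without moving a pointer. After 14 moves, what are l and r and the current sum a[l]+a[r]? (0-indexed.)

l=10, r=12, sum=44

[0,16] -8+37=29 <42 → l++
[1,16] -4+37=33 <42 → l++
[2,16] -3+37=34 <42 → l++
[3,16] -1+37=36 <42 → l++
[4,16] 0+37=37 <42 → l++
[5,16] 1+37=38 <42 → l++
[6,16] 6+37=43 >42 → r--
[6,15] 6+35=41 <42 → l++
[7,15] 9+35=44 >42 → r--
[7,14] 9+30=39 <42 → l++
[8,14] 15+30=45 >42 → r--
[8,13] 15+28=43 >42 → r--
[8,12] 15+25=40 <42 → l++
[9,12] 16+25=41 <42 → l++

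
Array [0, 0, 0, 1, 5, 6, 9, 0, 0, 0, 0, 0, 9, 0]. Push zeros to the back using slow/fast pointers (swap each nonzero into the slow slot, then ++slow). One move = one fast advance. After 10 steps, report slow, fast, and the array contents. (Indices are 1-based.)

(s=1,f=1) a[fast]=0 → fast++
(s=1,f=2) a[fast]=0 → fast++
(s=1,f=3) a[fast]=0 → fast++
(s=1,f=4) a[fast]=1≠0 swap→a[1]=1 → slow++,fast++
(s=2,f=5) a[fast]=5≠0 swap→a[2]=5 → slow++,fast++
(s=3,f=6) a[fast]=6≠0 swap→a[3]=6 → slow++,fast++
(s=4,f=7) a[fast]=9≠0 swap→a[4]=9 → slow++,fast++
(s=5,f=8) a[fast]=0 → fast++
(s=5,f=9) a[fast]=0 → fast++
(s=5,f=10) a[fast]=0 → fast++

slow=5, fast=11, a=[1, 5, 6, 9, 0, 0, 0, 0, 0, 0, 0, 0, 9, 0]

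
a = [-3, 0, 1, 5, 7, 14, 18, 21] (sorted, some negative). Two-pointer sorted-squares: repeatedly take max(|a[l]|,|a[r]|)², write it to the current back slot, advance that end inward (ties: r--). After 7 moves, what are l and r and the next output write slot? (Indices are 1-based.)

[1,8] |-3|<=|21| out[8]=441 → r--
[1,7] |-3|<=|18| out[7]=324 → r--
[1,6] |-3|<=|14| out[6]=196 → r--
[1,5] |-3|<=|7| out[5]=49 → r--
[1,4] |-3|<=|5| out[4]=25 → r--
[1,3] |-3|>|1| out[3]=9 → l++
[2,3] |0|<=|1| out[2]=1 → r--

l=2, r=2, next write slot=1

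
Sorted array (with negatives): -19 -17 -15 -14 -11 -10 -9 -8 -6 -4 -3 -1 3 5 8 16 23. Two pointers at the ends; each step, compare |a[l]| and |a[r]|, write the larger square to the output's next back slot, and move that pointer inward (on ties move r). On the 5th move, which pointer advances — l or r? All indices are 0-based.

[0,16] |-19|<=|23| out[16]=529 → r--
[0,15] |-19|>|16| out[15]=361 → l++
[1,15] |-17|>|16| out[14]=289 → l++
[2,15] |-15|<=|16| out[13]=256 → r--
[2,14] |-15|>|8| out[12]=225 → l++

l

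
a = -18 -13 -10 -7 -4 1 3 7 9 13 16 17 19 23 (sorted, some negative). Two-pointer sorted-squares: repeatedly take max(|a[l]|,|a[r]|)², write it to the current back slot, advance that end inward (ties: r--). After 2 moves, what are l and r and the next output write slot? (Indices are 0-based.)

l=0 r=13: |-18|<=|23| out[13]=529, r--
l=0 r=12: |-18|<=|19| out[12]=361, r--

l=0, r=11, next write slot=11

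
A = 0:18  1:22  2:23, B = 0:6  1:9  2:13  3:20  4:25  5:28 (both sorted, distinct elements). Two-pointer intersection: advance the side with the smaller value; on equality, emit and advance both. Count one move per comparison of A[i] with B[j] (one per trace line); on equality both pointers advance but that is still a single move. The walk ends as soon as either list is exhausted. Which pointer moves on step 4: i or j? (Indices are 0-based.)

i=0 j=0: 18>6, j++
i=0 j=1: 18>9, j++
i=0 j=2: 18>13, j++
i=0 j=3: 18<20, i++

i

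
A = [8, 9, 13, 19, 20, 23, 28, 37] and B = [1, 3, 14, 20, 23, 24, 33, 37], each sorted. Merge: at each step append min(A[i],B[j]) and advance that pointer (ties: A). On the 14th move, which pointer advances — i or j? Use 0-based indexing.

j

[i=0,j=0] A[i]=8>B[j]=1 take 1 → j++
[i=0,j=1] A[i]=8>B[j]=3 take 3 → j++
[i=0,j=2] A[i]=8<=B[j]=14 take 8 → i++
[i=1,j=2] A[i]=9<=B[j]=14 take 9 → i++
[i=2,j=2] A[i]=13<=B[j]=14 take 13 → i++
[i=3,j=2] A[i]=19>B[j]=14 take 14 → j++
[i=3,j=3] A[i]=19<=B[j]=20 take 19 → i++
[i=4,j=3] A[i]=20<=B[j]=20 take 20 → i++
[i=5,j=3] A[i]=23>B[j]=20 take 20 → j++
[i=5,j=4] A[i]=23<=B[j]=23 take 23 → i++
[i=6,j=4] A[i]=28>B[j]=23 take 23 → j++
[i=6,j=5] A[i]=28>B[j]=24 take 24 → j++
[i=6,j=6] A[i]=28<=B[j]=33 take 28 → i++
[i=7,j=6] A[i]=37>B[j]=33 take 33 → j++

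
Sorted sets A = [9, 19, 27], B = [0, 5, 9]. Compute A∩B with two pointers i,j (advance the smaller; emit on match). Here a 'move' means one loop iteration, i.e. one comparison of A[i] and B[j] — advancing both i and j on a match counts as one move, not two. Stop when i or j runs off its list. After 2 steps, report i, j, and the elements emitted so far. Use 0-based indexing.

i=0, j=2, emitted=[]

[i=0,j=0] 9>0 → j++
[i=0,j=1] 9>5 → j++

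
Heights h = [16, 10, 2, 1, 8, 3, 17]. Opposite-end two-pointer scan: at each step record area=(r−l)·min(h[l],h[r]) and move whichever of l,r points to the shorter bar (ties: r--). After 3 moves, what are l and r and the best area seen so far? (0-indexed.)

l=0 r=6: min(16,17)*6=96 best=96 *, l++
l=1 r=6: min(10,17)*5=50 best=96, l++
l=2 r=6: min(2,17)*4=8 best=96, l++

l=3, r=6, best area=96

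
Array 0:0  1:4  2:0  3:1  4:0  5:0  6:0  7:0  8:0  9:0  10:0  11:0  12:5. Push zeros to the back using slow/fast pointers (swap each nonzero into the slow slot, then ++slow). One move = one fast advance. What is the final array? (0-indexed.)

[4, 1, 5, 0, 0, 0, 0, 0, 0, 0, 0, 0, 0]

slow=0 fast=0: a[fast]=0, fast++
slow=0 fast=1: a[fast]=4≠0 swap→a[0]=4, slow++,fast++
slow=1 fast=2: a[fast]=0, fast++
slow=1 fast=3: a[fast]=1≠0 swap→a[1]=1, slow++,fast++
slow=2 fast=4: a[fast]=0, fast++
slow=2 fast=5: a[fast]=0, fast++
slow=2 fast=6: a[fast]=0, fast++
slow=2 fast=7: a[fast]=0, fast++
slow=2 fast=8: a[fast]=0, fast++
slow=2 fast=9: a[fast]=0, fast++
slow=2 fast=10: a[fast]=0, fast++
slow=2 fast=11: a[fast]=0, fast++
slow=2 fast=12: a[fast]=5≠0 swap→a[2]=5, slow++,fast++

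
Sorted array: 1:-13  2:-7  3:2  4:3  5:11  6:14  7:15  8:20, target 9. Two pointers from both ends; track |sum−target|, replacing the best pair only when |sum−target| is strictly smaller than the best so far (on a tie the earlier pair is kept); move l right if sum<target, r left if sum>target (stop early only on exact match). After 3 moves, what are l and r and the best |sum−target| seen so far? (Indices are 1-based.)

[1,8] -13+20=7 d=2 * → l++
[2,8] -7+20=13 d=4 → r--
[2,7] -7+15=8 d=1 * → l++

l=3, r=7, best |Δ|=1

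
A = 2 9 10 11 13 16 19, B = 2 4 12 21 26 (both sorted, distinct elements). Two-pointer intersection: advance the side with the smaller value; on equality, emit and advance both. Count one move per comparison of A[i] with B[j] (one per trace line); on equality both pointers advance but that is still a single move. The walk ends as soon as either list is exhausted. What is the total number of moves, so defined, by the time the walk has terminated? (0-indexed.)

i=0 j=0: 2==2 emit, i++,j++
i=1 j=1: 9>4, j++
i=1 j=2: 9<12, i++
i=2 j=2: 10<12, i++
i=3 j=2: 11<12, i++
i=4 j=2: 13>12, j++
i=4 j=3: 13<21, i++
i=5 j=3: 16<21, i++
i=6 j=3: 19<21, i++

9 moves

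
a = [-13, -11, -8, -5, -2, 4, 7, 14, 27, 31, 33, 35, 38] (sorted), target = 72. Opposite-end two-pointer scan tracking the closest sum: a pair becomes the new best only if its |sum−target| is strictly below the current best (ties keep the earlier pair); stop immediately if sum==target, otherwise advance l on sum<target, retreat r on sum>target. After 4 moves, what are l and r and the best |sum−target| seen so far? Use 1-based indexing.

[1,13] -13+38=25 d=47 * → l++
[2,13] -11+38=27 d=45 * → l++
[3,13] -8+38=30 d=42 * → l++
[4,13] -5+38=33 d=39 * → l++

l=5, r=13, best |Δ|=39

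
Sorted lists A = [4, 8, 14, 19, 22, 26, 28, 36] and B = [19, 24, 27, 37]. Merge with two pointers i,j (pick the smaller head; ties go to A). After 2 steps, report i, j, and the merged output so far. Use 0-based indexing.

i=2, j=0, merged so far=[4, 8]

[i=0,j=0] A[i]=4<=B[j]=19 take 4 → i++
[i=1,j=0] A[i]=8<=B[j]=19 take 8 → i++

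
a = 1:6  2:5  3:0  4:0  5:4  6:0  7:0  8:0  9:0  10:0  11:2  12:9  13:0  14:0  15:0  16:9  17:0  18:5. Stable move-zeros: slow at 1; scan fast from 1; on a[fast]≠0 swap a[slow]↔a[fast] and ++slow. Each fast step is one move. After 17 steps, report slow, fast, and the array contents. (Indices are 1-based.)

(s=1,f=1) a[fast]=6≠0 swap→a[1]=6 → slow++,fast++
(s=2,f=2) a[fast]=5≠0 swap→a[2]=5 → slow++,fast++
(s=3,f=3) a[fast]=0 → fast++
(s=3,f=4) a[fast]=0 → fast++
(s=3,f=5) a[fast]=4≠0 swap→a[3]=4 → slow++,fast++
(s=4,f=6) a[fast]=0 → fast++
(s=4,f=7) a[fast]=0 → fast++
(s=4,f=8) a[fast]=0 → fast++
(s=4,f=9) a[fast]=0 → fast++
(s=4,f=10) a[fast]=0 → fast++
(s=4,f=11) a[fast]=2≠0 swap→a[4]=2 → slow++,fast++
(s=5,f=12) a[fast]=9≠0 swap→a[5]=9 → slow++,fast++
(s=6,f=13) a[fast]=0 → fast++
(s=6,f=14) a[fast]=0 → fast++
(s=6,f=15) a[fast]=0 → fast++
(s=6,f=16) a[fast]=9≠0 swap→a[6]=9 → slow++,fast++
(s=7,f=17) a[fast]=0 → fast++

slow=7, fast=18, a=[6, 5, 4, 2, 9, 9, 0, 0, 0, 0, 0, 0, 0, 0, 0, 0, 0, 5]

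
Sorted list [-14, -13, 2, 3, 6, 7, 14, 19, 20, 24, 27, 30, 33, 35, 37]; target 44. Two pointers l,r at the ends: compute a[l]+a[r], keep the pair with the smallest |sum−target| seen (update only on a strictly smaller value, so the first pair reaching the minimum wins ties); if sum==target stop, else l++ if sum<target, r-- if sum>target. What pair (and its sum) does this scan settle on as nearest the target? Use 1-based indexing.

[1,15] -14+37=23 d=21 * → l++
[2,15] -13+37=24 d=20 * → l++
[3,15] 2+37=39 d=5 * → l++
[4,15] 3+37=40 d=4 * → l++
[5,15] 6+37=43 d=1 * → l++
[6,15] 7+37=44 d=0 * → stop

pair (7, 37) with sum 44 (|Δ|=0)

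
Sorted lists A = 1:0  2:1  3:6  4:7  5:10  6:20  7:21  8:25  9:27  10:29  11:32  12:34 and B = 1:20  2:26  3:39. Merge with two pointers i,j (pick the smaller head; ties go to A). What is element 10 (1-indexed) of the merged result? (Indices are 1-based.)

i=1 j=1: A[i]=0<=B[j]=20 take 0, i++
i=2 j=1: A[i]=1<=B[j]=20 take 1, i++
i=3 j=1: A[i]=6<=B[j]=20 take 6, i++
i=4 j=1: A[i]=7<=B[j]=20 take 7, i++
i=5 j=1: A[i]=10<=B[j]=20 take 10, i++
i=6 j=1: A[i]=20<=B[j]=20 take 20, i++
i=7 j=1: A[i]=21>B[j]=20 take 20, j++
i=7 j=2: A[i]=21<=B[j]=26 take 21, i++
i=8 j=2: A[i]=25<=B[j]=26 take 25, i++
i=9 j=2: A[i]=27>B[j]=26 take 26, j++
i=9 j=3: A[i]=27<=B[j]=39 take 27, i++
i=10 j=3: A[i]=29<=B[j]=39 take 29, i++
i=11 j=3: A[i]=32<=B[j]=39 take 32, i++
i=12 j=3: A[i]=34<=B[j]=39 take 34, i++
i=13 j=3: A done, take B[j]=39, j++

merged[10] = 26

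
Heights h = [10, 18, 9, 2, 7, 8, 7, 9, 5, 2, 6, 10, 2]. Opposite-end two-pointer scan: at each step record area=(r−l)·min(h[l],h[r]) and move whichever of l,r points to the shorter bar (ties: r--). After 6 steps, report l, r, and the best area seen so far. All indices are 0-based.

[0,12] min(10,2)*12=24 best=24 * → r--
[0,11] min(10,10)*11=110 best=110 * → r--
[0,10] min(10,6)*10=60 best=110 → r--
[0,9] min(10,2)*9=18 best=110 → r--
[0,8] min(10,5)*8=40 best=110 → r--
[0,7] min(10,9)*7=63 best=110 → r--

l=0, r=6, best area=110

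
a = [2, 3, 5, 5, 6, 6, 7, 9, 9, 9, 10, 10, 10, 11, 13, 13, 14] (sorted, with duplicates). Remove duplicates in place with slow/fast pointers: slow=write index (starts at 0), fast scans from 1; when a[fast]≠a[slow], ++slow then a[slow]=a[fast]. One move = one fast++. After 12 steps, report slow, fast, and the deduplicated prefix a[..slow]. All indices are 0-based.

slow=6, fast=13, prefix=[2, 3, 5, 6, 7, 9, 10]

slow=0 fast=1: a[fast]=3≠a[slow]=2 write a[1]=3, slow++,fast++
slow=1 fast=2: a[fast]=5≠a[slow]=3 write a[2]=5, slow++,fast++
slow=2 fast=3: a[fast]=5=a[slow] dup, fast++
slow=2 fast=4: a[fast]=6≠a[slow]=5 write a[3]=6, slow++,fast++
slow=3 fast=5: a[fast]=6=a[slow] dup, fast++
slow=3 fast=6: a[fast]=7≠a[slow]=6 write a[4]=7, slow++,fast++
slow=4 fast=7: a[fast]=9≠a[slow]=7 write a[5]=9, slow++,fast++
slow=5 fast=8: a[fast]=9=a[slow] dup, fast++
slow=5 fast=9: a[fast]=9=a[slow] dup, fast++
slow=5 fast=10: a[fast]=10≠a[slow]=9 write a[6]=10, slow++,fast++
slow=6 fast=11: a[fast]=10=a[slow] dup, fast++
slow=6 fast=12: a[fast]=10=a[slow] dup, fast++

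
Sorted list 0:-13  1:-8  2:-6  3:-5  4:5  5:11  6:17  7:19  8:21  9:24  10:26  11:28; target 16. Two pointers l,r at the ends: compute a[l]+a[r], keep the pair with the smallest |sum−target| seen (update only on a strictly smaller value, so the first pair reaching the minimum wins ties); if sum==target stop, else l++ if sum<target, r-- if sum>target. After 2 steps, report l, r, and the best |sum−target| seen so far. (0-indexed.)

l=0 r=11: -13+28=15 d=1 *, l++
l=1 r=11: -8+28=20 d=4, r--

l=1, r=10, best |Δ|=1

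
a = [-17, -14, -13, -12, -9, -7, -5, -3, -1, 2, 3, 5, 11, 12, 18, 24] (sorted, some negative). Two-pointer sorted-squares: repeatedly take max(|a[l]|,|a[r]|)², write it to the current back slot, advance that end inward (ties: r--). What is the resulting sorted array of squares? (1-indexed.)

[1, 4, 9, 9, 25, 25, 49, 81, 121, 144, 144, 169, 196, 289, 324, 576]

l=1 r=16: |-17|<=|24| out[16]=576, r--
l=1 r=15: |-17|<=|18| out[15]=324, r--
l=1 r=14: |-17|>|12| out[14]=289, l++
l=2 r=14: |-14|>|12| out[13]=196, l++
l=3 r=14: |-13|>|12| out[12]=169, l++
l=4 r=14: |-12|<=|12| out[11]=144, r--
l=4 r=13: |-12|>|11| out[10]=144, l++
l=5 r=13: |-9|<=|11| out[9]=121, r--
l=5 r=12: |-9|>|5| out[8]=81, l++
l=6 r=12: |-7|>|5| out[7]=49, l++
l=7 r=12: |-5|<=|5| out[6]=25, r--
l=7 r=11: |-5|>|3| out[5]=25, l++
l=8 r=11: |-3|<=|3| out[4]=9, r--
l=8 r=10: |-3|>|2| out[3]=9, l++
l=9 r=10: |-1|<=|2| out[2]=4, r--
l=9 r=9: |-1|<=|-1| out[1]=1, r--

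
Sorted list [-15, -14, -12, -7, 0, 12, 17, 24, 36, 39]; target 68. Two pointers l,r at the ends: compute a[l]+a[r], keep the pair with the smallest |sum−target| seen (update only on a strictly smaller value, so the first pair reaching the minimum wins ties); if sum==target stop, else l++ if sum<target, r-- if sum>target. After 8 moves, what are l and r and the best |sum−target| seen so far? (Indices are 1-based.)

l=9, r=10, best |Δ|=5

[1,10] -15+39=24 d=44 * → l++
[2,10] -14+39=25 d=43 * → l++
[3,10] -12+39=27 d=41 * → l++
[4,10] -7+39=32 d=36 * → l++
[5,10] 0+39=39 d=29 * → l++
[6,10] 12+39=51 d=17 * → l++
[7,10] 17+39=56 d=12 * → l++
[8,10] 24+39=63 d=5 * → l++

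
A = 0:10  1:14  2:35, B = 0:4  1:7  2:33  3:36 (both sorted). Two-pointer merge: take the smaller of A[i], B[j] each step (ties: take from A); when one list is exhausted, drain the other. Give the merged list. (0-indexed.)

[4, 7, 10, 14, 33, 35, 36]

i=0 j=0: A[i]=10>B[j]=4 take 4, j++
i=0 j=1: A[i]=10>B[j]=7 take 7, j++
i=0 j=2: A[i]=10<=B[j]=33 take 10, i++
i=1 j=2: A[i]=14<=B[j]=33 take 14, i++
i=2 j=2: A[i]=35>B[j]=33 take 33, j++
i=2 j=3: A[i]=35<=B[j]=36 take 35, i++
i=3 j=3: A done, take B[j]=36, j++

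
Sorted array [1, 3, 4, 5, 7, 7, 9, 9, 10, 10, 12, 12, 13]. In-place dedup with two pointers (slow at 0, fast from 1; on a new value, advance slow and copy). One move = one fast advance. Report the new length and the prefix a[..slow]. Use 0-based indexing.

slow=0 fast=1: a[fast]=3≠a[slow]=1 write a[1]=3, slow++,fast++
slow=1 fast=2: a[fast]=4≠a[slow]=3 write a[2]=4, slow++,fast++
slow=2 fast=3: a[fast]=5≠a[slow]=4 write a[3]=5, slow++,fast++
slow=3 fast=4: a[fast]=7≠a[slow]=5 write a[4]=7, slow++,fast++
slow=4 fast=5: a[fast]=7=a[slow] dup, fast++
slow=4 fast=6: a[fast]=9≠a[slow]=7 write a[5]=9, slow++,fast++
slow=5 fast=7: a[fast]=9=a[slow] dup, fast++
slow=5 fast=8: a[fast]=10≠a[slow]=9 write a[6]=10, slow++,fast++
slow=6 fast=9: a[fast]=10=a[slow] dup, fast++
slow=6 fast=10: a[fast]=12≠a[slow]=10 write a[7]=12, slow++,fast++
slow=7 fast=11: a[fast]=12=a[slow] dup, fast++
slow=7 fast=12: a[fast]=13≠a[slow]=12 write a[8]=13, slow++,fast++

length 9; prefix = [1, 3, 4, 5, 7, 9, 10, 12, 13]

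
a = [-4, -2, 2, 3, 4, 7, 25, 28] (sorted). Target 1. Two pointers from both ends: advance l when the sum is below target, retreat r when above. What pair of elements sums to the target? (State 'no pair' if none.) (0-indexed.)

(-2, 3)

[0,7] -4+28=24 >1 → r--
[0,6] -4+25=21 >1 → r--
[0,5] -4+7=3 >1 → r--
[0,4] -4+4=0 <1 → l++
[1,4] -2+4=2 >1 → r--
[1,3] -2+3=1 → found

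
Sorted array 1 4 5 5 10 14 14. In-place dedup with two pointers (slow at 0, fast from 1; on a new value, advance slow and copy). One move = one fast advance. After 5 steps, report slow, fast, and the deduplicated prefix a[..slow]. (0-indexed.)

slow=0 fast=1: a[fast]=4≠a[slow]=1 write a[1]=4, slow++,fast++
slow=1 fast=2: a[fast]=5≠a[slow]=4 write a[2]=5, slow++,fast++
slow=2 fast=3: a[fast]=5=a[slow] dup, fast++
slow=2 fast=4: a[fast]=10≠a[slow]=5 write a[3]=10, slow++,fast++
slow=3 fast=5: a[fast]=14≠a[slow]=10 write a[4]=14, slow++,fast++

slow=4, fast=6, prefix=[1, 4, 5, 10, 14]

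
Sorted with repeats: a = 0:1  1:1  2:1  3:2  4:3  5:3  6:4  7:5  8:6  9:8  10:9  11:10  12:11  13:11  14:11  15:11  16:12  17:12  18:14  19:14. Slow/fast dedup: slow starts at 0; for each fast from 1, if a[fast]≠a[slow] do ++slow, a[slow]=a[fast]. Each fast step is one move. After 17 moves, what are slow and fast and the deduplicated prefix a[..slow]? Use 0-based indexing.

slow=10, fast=18, prefix=[1, 2, 3, 4, 5, 6, 8, 9, 10, 11, 12]

slow=0 fast=1: a[fast]=1=a[slow] dup, fast++
slow=0 fast=2: a[fast]=1=a[slow] dup, fast++
slow=0 fast=3: a[fast]=2≠a[slow]=1 write a[1]=2, slow++,fast++
slow=1 fast=4: a[fast]=3≠a[slow]=2 write a[2]=3, slow++,fast++
slow=2 fast=5: a[fast]=3=a[slow] dup, fast++
slow=2 fast=6: a[fast]=4≠a[slow]=3 write a[3]=4, slow++,fast++
slow=3 fast=7: a[fast]=5≠a[slow]=4 write a[4]=5, slow++,fast++
slow=4 fast=8: a[fast]=6≠a[slow]=5 write a[5]=6, slow++,fast++
slow=5 fast=9: a[fast]=8≠a[slow]=6 write a[6]=8, slow++,fast++
slow=6 fast=10: a[fast]=9≠a[slow]=8 write a[7]=9, slow++,fast++
slow=7 fast=11: a[fast]=10≠a[slow]=9 write a[8]=10, slow++,fast++
slow=8 fast=12: a[fast]=11≠a[slow]=10 write a[9]=11, slow++,fast++
slow=9 fast=13: a[fast]=11=a[slow] dup, fast++
slow=9 fast=14: a[fast]=11=a[slow] dup, fast++
slow=9 fast=15: a[fast]=11=a[slow] dup, fast++
slow=9 fast=16: a[fast]=12≠a[slow]=11 write a[10]=12, slow++,fast++
slow=10 fast=17: a[fast]=12=a[slow] dup, fast++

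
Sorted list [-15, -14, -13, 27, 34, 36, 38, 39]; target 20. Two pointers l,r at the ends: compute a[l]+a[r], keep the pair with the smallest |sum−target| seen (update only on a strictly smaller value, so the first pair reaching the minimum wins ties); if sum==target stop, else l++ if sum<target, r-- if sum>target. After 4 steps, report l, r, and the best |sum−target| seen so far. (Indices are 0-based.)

l=1, r=4, best |Δ|=1

l=0 r=7: -15+39=24 d=4 *, r--
l=0 r=6: -15+38=23 d=3 *, r--
l=0 r=5: -15+36=21 d=1 *, r--
l=0 r=4: -15+34=19 d=1, l++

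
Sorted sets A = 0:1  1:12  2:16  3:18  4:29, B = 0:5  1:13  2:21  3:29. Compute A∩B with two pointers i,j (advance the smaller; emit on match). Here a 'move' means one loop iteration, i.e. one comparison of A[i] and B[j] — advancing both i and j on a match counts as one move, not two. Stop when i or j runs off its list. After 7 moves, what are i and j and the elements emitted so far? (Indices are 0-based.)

i=4, j=3, emitted=[]

[i=0,j=0] 1<5 → i++
[i=1,j=0] 12>5 → j++
[i=1,j=1] 12<13 → i++
[i=2,j=1] 16>13 → j++
[i=2,j=2] 16<21 → i++
[i=3,j=2] 18<21 → i++
[i=4,j=2] 29>21 → j++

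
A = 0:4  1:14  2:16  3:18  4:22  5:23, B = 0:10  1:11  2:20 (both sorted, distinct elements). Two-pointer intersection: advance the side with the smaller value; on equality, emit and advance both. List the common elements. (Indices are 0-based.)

intersection = []

[i=0,j=0] 4<10 → i++
[i=1,j=0] 14>10 → j++
[i=1,j=1] 14>11 → j++
[i=1,j=2] 14<20 → i++
[i=2,j=2] 16<20 → i++
[i=3,j=2] 18<20 → i++
[i=4,j=2] 22>20 → j++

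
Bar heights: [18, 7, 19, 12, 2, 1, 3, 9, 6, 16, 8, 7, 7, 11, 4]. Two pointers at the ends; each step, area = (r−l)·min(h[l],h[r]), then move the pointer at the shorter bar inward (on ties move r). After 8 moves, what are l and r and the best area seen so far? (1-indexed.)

l=1, r=7, best area=144

[1,15] min(18,4)*14=56 best=56 * → r--
[1,14] min(18,11)*13=143 best=143 * → r--
[1,13] min(18,7)*12=84 best=143 → r--
[1,12] min(18,7)*11=77 best=143 → r--
[1,11] min(18,8)*10=80 best=143 → r--
[1,10] min(18,16)*9=144 best=144 * → r--
[1,9] min(18,6)*8=48 best=144 → r--
[1,8] min(18,9)*7=63 best=144 → r--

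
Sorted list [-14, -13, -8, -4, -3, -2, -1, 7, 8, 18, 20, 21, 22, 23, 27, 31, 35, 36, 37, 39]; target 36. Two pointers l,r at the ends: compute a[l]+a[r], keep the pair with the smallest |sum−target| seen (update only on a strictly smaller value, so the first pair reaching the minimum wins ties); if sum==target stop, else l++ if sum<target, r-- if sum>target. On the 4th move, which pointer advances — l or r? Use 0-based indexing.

l

l=0 r=19: -14+39=25 d=11 *, l++
l=1 r=19: -13+39=26 d=10 *, l++
l=2 r=19: -8+39=31 d=5 *, l++
l=3 r=19: -4+39=35 d=1 *, l++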